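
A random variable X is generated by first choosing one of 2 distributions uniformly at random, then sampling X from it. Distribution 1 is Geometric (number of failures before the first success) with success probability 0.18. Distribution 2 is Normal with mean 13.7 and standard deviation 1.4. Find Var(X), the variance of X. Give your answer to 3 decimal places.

Per component, 1: μ=4.55556, E[X²]=46.0617; 2: μ=13.7, E[X²]=189.65.
E[X] = 0.5·4.55556 + 0.5·13.7 = 9.12778.
E[X²] = 0.5·46.0617 + 0.5·189.65 = 117.856.
Var(X) = E[X²] − (E[X])² = 117.856 − 83.3163 = 34.5395.

34.540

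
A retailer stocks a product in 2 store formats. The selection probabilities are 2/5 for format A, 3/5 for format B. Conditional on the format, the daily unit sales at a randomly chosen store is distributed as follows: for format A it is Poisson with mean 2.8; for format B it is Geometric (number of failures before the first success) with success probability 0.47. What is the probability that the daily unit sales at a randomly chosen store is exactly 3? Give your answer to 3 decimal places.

0.131

Conditional on each format, P(X = 3): A: 0.222484; B: 0.0699722.
By total probability, P(X = 3) = 0.4·0.222484 + 0.6·0.0699722 = 0.130977.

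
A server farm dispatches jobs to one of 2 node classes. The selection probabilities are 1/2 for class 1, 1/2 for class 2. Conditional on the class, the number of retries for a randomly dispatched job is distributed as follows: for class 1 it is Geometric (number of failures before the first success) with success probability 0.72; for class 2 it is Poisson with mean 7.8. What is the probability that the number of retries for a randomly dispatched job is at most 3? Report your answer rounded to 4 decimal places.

Conditional on each class, P(X ≤ 3): 1: 0.993853; 2: 0.0484766.
By total probability, P(X ≤ 3) = 0.5·0.993853 + 0.5·0.0484766 = 0.521165.

0.5212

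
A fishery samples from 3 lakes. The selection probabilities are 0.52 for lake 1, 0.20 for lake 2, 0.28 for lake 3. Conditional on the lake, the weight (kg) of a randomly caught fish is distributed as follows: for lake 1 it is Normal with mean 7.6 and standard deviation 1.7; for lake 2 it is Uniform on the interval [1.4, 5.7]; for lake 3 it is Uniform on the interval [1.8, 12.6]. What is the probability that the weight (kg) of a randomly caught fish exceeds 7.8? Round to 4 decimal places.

Conditional on each lake, P(X > 7.8): 1: 0.453174; 2: 0; 3: 0.444444.
By total probability, P(X > 7.8) = 0.52·0.453174 + 0.2·0 + 0.28·0.444444 = 0.360095.

0.3601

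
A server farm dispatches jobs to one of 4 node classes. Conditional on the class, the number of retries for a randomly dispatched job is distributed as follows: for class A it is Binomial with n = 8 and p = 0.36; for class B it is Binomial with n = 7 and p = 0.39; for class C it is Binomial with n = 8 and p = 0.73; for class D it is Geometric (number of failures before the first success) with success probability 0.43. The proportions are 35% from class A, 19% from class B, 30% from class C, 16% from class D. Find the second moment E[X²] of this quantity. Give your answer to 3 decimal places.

16.760

For each component E[X²] = Var + (mean)², giving A: 10.1376; B: 9.1182; C: 35.6824; D: 4.83991.
Overall E[X²] = 0.35·10.1376 + 0.19·9.1182 + 0.3·35.6824 + 0.16·4.83991 = 16.7597.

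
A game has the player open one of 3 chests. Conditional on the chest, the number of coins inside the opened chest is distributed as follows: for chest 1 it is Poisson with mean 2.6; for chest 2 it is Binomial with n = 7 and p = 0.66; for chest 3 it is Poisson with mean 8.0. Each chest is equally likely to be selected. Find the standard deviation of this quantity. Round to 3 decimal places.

3.003

Per component, 1: μ=2.6, E[X²]=9.36; 2: μ=4.62, E[X²]=22.9152; 3: μ=8, E[X²]=72.
E[X] = 0.333333·2.6 + 0.333333·4.62 + 0.333333·8 = 5.07333.
E[X²] = 0.333333·9.36 + 0.333333·22.9152 + 0.333333·72 = 34.7584.
Var(X) = E[X²] − (E[X])² = 34.7584 − 25.7387 = 9.01969.
SD(X) = √9.01969 = 3.00328.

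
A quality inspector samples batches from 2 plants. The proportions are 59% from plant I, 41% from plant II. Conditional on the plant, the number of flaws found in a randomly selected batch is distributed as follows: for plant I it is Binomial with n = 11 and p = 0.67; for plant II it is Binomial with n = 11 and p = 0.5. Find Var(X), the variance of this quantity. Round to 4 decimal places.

Per component, I: μ=7.37, E[X²]=56.749; II: μ=5.5, E[X²]=33.
E[X] = 0.59·7.37 + 0.41·5.5 = 6.6033.
E[X²] = 0.59·56.749 + 0.41·33 = 47.0119.
Var(X) = E[X²] − (E[X])² = 47.0119 − 43.6036 = 3.40834.

3.4083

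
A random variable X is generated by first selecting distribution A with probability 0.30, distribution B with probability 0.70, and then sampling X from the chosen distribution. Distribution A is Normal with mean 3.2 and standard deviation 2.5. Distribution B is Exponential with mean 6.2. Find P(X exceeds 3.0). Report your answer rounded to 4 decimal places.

Conditional on each component, P(X > 3.0): A: 0.531881; B: 0.616393.
By total probability, P(X > 3.0) = 0.3·0.531881 + 0.7·0.616393 = 0.591039.

0.5910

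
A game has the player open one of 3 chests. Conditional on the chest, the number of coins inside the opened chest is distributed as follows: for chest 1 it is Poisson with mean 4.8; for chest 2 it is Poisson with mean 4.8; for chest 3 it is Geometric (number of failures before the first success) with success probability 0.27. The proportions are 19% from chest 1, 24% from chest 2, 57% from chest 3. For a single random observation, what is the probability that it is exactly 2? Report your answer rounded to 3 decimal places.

0.123

Conditional on each chest, P(X = 2): 1: 0.0948067; 2: 0.0948067; 3: 0.143883.
By total probability, P(X = 2) = 0.19·0.0948067 + 0.24·0.0948067 + 0.57·0.143883 = 0.12278.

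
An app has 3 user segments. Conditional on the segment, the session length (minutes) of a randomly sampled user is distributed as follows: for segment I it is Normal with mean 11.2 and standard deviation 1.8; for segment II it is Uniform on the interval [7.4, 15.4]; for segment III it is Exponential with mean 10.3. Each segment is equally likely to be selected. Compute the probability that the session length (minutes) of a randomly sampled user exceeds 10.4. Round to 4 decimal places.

Conditional on each segment, P(X > 10.4): I: 0.671639; II: 0.625; III: 0.364325.
By total probability, P(X > 10.4) = 0.333333·0.671639 + 0.333333·0.625 + 0.333333·0.364325 = 0.553655.

0.5537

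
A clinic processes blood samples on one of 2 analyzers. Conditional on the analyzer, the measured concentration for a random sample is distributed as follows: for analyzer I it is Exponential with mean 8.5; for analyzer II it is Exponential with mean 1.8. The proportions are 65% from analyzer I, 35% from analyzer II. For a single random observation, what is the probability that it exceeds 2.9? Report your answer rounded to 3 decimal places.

0.532

Conditional on each analyzer, P(X > 2.9): I: 0.710933; II: 0.199666.
By total probability, P(X > 2.9) = 0.65·0.710933 + 0.35·0.199666 = 0.53199.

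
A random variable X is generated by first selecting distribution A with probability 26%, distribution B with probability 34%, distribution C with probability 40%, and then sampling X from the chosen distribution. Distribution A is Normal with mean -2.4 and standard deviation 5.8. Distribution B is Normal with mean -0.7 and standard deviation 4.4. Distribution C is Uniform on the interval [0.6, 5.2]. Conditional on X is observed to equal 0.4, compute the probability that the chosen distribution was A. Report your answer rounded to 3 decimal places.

0.348

Likelihoods f(0.4 | ·): A: 0.0612174; B: 0.0878791; C: 0.
Posterior ∝ prior × likelihood. Numerator for A: 0.26·0.0612174 = 0.0159165.
Normalizing constant: 0.26·0.0612174 + 0.34·0.0878791 + 0.4·0 = 0.0457954.
P(A | observation) = 0.0159165 / 0.0457954 = 0.347557.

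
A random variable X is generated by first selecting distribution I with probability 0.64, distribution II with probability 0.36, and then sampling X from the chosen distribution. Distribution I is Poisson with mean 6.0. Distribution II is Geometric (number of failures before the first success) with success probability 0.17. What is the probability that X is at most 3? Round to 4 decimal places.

0.2859

Conditional on each component, P(X ≤ 3): I: 0.151204; II: 0.525417.
By total probability, P(X ≤ 3) = 0.64·0.151204 + 0.36·0.525417 = 0.285921.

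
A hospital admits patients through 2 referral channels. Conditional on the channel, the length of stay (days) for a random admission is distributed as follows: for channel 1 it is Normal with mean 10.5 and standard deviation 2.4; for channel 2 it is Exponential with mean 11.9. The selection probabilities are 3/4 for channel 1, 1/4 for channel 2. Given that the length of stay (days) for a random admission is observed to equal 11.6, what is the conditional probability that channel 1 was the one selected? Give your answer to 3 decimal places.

0.934

Likelihoods f(11.6 | ·): 1: 0.149652; 2: 0.0317035.
Posterior ∝ prior × likelihood. Numerator for 1: 0.75·0.149652 = 0.112239.
Normalizing constant: 0.75·0.149652 + 0.25·0.0317035 = 0.120165.
P(1 | observation) = 0.112239 / 0.120165 = 0.934042.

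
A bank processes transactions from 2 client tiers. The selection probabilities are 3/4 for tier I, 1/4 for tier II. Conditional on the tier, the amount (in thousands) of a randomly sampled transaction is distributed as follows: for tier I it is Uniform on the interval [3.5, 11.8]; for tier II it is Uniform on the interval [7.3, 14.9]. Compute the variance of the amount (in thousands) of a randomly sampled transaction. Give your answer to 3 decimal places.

7.741

Per component, I: μ=7.65, E[X²]=64.2633; II: μ=11.1, E[X²]=128.023.
E[X] = 0.75·7.65 + 0.25·11.1 = 8.5125.
E[X²] = 0.75·64.2633 + 0.25·128.023 = 80.2033.
Var(X) = E[X²] − (E[X])² = 80.2033 − 72.4627 = 7.74068.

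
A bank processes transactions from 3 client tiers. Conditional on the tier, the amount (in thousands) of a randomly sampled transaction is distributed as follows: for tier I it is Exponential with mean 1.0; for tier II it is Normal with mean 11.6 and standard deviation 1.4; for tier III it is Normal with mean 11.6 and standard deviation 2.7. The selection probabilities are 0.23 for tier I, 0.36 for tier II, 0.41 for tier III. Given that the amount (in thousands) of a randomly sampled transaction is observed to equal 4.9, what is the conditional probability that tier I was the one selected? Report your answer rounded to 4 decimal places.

0.3805

Likelihoods f(4.9 | ·): I: 0.00744658; II: 3.03002e-06; III: 0.00679842.
Posterior ∝ prior × likelihood. Numerator for I: 0.23·0.00744658 = 0.00171271.
Normalizing constant: 0.23·0.00744658 + 0.36·3.03002e-06 + 0.41·0.00679842 = 0.00450116.
P(I | observation) = 0.00171271 / 0.00450116 = 0.380505.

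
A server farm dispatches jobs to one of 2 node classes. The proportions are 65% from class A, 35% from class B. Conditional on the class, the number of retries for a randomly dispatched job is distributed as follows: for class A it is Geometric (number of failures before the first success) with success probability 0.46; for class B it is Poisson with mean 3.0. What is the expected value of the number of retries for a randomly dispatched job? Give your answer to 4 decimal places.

Component means — A: 1.17391; B: 3.
E[X] = 0.65·1.17391 + 0.35·3 = 1.81304.

1.8130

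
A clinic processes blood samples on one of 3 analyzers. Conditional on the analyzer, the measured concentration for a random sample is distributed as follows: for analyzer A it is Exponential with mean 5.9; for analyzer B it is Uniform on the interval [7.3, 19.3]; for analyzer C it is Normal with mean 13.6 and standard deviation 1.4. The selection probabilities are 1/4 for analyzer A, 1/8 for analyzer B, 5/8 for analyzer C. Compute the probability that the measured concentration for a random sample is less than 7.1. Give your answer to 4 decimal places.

0.1750

Conditional on each analyzer, P(X < 7.1): A: 0.699825; B: 0; C: 1.71812e-06.
By total probability, P(X < 7.1) = 0.25·0.699825 + 0.125·0 + 0.625·1.71812e-06 = 0.174957.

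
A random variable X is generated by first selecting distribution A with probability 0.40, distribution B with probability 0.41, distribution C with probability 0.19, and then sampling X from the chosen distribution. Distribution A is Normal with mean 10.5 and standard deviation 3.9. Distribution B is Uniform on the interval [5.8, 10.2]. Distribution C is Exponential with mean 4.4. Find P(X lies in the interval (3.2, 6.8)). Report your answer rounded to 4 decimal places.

0.2008

Conditional on each component, P(3.2 < X < 6.8): A: 0.140765; B: 0.227273; C: 0.27001.
By total probability, P(3.2 < X < 6.8) = 0.4·0.140765 + 0.41·0.227273 + 0.19·0.27001 = 0.20079.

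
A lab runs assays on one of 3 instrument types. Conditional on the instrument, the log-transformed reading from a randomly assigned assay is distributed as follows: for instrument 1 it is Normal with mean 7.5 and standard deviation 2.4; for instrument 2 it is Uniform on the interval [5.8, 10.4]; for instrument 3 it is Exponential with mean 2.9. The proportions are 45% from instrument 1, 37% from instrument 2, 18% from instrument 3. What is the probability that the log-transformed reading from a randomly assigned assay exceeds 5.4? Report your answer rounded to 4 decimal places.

Conditional on each instrument, P(X > 5.4): 1: 0.809213; 2: 1; 3: 0.155351.
By total probability, P(X > 5.4) = 0.45·0.809213 + 0.37·1 + 0.18·0.155351 = 0.762109.

0.7621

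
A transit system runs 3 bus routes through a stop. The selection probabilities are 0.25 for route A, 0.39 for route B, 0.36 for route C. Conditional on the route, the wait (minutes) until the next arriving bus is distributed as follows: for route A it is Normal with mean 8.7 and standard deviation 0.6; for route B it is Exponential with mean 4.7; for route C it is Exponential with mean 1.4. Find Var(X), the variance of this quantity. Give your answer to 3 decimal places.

Per component, A: μ=8.7, E[X²]=76.05; B: μ=4.7, E[X²]=44.18; C: μ=1.4, E[X²]=3.92.
E[X] = 0.25·8.7 + 0.39·4.7 + 0.36·1.4 = 4.512.
E[X²] = 0.25·76.05 + 0.39·44.18 + 0.36·3.92 = 37.6539.
Var(X) = E[X²] − (E[X])² = 37.6539 − 20.3581 = 17.2958.

17.296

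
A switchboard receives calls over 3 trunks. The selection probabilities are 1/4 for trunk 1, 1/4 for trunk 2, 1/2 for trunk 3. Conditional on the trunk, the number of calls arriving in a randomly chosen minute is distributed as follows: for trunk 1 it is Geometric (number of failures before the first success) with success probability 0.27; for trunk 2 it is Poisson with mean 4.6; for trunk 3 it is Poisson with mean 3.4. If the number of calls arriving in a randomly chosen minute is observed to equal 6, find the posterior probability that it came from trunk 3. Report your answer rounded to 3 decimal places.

0.453

Likelihoods P(X=6 | ·): 1: 0.0408602; 2: 0.13227; 3: 0.0716044.
Posterior ∝ prior × likelihood. Numerator for 3: 0.5·0.0716044 = 0.0358022.
Normalizing constant: 0.25·0.0408602 + 0.25·0.13227 + 0.5·0.0716044 = 0.0790847.
P(3 | observation) = 0.0358022 / 0.0790847 = 0.452707.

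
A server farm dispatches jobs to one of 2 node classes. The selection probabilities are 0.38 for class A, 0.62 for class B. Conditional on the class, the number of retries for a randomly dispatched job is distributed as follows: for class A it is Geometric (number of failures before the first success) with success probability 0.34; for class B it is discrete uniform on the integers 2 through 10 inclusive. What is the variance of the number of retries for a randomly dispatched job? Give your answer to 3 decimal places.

Per component, A: μ=1.94118, E[X²]=9.47751; B: μ=6, E[X²]=42.6667.
E[X] = 0.38·1.94118 + 0.62·6 = 4.45765.
E[X²] = 0.38·9.47751 + 0.62·42.6667 = 30.0548.
Var(X) = E[X²] − (E[X])² = 30.0548 − 19.8706 = 10.1842.

10.184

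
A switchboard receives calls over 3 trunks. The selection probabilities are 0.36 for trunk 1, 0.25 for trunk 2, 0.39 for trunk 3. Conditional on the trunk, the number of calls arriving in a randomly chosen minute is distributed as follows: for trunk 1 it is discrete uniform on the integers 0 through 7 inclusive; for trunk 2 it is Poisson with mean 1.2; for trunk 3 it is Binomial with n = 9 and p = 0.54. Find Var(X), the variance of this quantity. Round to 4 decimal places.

5.1037

Per component, 1: μ=3.5, E[X²]=17.5; 2: μ=1.2, E[X²]=2.64; 3: μ=4.86, E[X²]=25.8552.
E[X] = 0.36·3.5 + 0.25·1.2 + 0.39·4.86 = 3.4554.
E[X²] = 0.36·17.5 + 0.25·2.64 + 0.39·25.8552 = 17.0435.
Var(X) = E[X²] − (E[X])² = 17.0435 − 11.9398 = 5.10374.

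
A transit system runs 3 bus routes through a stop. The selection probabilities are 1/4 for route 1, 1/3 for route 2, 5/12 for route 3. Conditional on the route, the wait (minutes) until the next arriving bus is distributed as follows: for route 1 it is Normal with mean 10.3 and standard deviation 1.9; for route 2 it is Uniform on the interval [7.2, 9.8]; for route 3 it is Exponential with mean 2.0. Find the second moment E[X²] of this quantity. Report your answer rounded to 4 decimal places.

For each component E[X²] = Var + (mean)², giving 1: 109.7; 2: 72.8133; 3: 8.
Overall E[X²] = 0.25·109.7 + 0.333333·72.8133 + 0.416667·8 = 55.0294.

55.0294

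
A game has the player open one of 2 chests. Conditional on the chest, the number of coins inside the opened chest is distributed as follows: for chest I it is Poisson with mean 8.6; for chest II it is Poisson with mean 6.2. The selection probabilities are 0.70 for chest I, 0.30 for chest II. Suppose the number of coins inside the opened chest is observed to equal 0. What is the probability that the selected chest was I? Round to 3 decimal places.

Likelihoods P(X=0 | ·): I: 0.000184106; II: 0.00202943.
Posterior ∝ prior × likelihood. Numerator for I: 0.7·0.000184106 = 0.000128874.
Normalizing constant: 0.7·0.000184106 + 0.3·0.00202943 = 0.000737703.
P(I | observation) = 0.000128874 / 0.000737703 = 0.174696.

0.175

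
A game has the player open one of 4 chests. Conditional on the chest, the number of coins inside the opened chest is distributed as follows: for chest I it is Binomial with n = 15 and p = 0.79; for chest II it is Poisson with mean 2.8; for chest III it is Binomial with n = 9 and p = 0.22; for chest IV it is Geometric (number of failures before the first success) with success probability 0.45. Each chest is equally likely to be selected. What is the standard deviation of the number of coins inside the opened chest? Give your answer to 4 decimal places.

Per component, I: μ=11.85, E[X²]=142.911; II: μ=2.8, E[X²]=10.64; III: μ=1.98, E[X²]=5.4648; IV: μ=1.22222, E[X²]=4.20988.
E[X] = 0.25·11.85 + 0.25·2.8 + 0.25·1.98 + 0.25·1.22222 = 4.46306.
E[X²] = 0.25·142.911 + 0.25·10.64 + 0.25·5.4648 + 0.25·4.20988 = 40.8064.
Var(X) = E[X²] − (E[X])² = 40.8064 − 19.9189 = 20.8876.
SD(X) = √20.8876 = 4.57029.

4.5703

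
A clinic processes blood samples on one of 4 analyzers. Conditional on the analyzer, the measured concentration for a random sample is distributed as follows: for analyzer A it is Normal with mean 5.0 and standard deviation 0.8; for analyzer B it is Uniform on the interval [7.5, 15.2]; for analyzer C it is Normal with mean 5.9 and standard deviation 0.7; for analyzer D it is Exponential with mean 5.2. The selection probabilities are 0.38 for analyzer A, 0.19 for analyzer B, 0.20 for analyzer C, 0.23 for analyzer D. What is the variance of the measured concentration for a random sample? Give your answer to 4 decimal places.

13.2796

Per component, A: μ=5, E[X²]=25.64; B: μ=11.35, E[X²]=133.763; C: μ=5.9, E[X²]=35.3; D: μ=5.2, E[X²]=54.08.
E[X] = 0.38·5 + 0.19·11.35 + 0.2·5.9 + 0.23·5.2 = 6.4325.
E[X²] = 0.38·25.64 + 0.19·133.763 + 0.2·35.3 + 0.23·54.08 = 54.6566.
Var(X) = E[X²] − (E[X])² = 54.6566 − 41.3771 = 13.2796.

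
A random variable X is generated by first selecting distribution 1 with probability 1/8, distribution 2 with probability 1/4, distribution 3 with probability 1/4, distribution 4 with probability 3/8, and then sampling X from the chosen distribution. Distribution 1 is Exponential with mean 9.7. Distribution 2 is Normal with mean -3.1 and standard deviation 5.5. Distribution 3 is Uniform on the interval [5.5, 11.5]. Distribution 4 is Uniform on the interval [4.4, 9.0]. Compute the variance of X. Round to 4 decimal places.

Per component, 1: μ=9.7, E[X²]=188.18; 2: μ=-3.1, E[X²]=39.86; 3: μ=8.5, E[X²]=75.25; 4: μ=6.7, E[X²]=46.6533.
E[X] = 0.125·9.7 + 0.25·-3.1 + 0.25·8.5 + 0.375·6.7 = 5.075.
E[X²] = 0.125·188.18 + 0.25·39.86 + 0.25·75.25 + 0.375·46.6533 = 69.795.
Var(X) = E[X²] − (E[X])² = 69.795 − 25.7556 = 44.0394.

44.0394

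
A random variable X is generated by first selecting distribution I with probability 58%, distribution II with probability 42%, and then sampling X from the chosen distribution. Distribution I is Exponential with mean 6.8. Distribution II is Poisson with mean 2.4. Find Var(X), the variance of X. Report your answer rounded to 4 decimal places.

32.5433

Per component, I: μ=6.8, E[X²]=92.48; II: μ=2.4, E[X²]=8.16.
E[X] = 0.58·6.8 + 0.42·2.4 = 4.952.
E[X²] = 0.58·92.48 + 0.42·8.16 = 57.0656.
Var(X) = E[X²] − (E[X])² = 57.0656 − 24.5223 = 32.5433.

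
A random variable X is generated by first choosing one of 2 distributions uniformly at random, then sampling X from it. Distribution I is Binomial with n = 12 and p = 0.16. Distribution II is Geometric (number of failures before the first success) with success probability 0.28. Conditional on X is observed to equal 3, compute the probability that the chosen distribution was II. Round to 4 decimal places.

0.3577

Likelihoods P(X=3 | ·): I: 0.187627; II: 0.104509.
Posterior ∝ prior × likelihood. Numerator for II: 0.5·0.104509 = 0.0522547.
Normalizing constant: 0.5·0.187627 + 0.5·0.104509 = 0.146068.
P(II | observation) = 0.0522547 / 0.146068 = 0.357741.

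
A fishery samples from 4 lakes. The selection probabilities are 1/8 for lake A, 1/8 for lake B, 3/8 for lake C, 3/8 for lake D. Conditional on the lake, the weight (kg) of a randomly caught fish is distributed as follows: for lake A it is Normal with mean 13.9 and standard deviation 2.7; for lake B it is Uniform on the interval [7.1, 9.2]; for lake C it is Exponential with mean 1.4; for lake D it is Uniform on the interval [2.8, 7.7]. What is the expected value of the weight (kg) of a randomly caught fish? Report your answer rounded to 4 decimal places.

5.2500

Component means — A: 13.9; B: 8.15; C: 1.4; D: 5.25.
E[X] = 0.125·13.9 + 0.125·8.15 + 0.375·1.4 + 0.375·5.25 = 5.25.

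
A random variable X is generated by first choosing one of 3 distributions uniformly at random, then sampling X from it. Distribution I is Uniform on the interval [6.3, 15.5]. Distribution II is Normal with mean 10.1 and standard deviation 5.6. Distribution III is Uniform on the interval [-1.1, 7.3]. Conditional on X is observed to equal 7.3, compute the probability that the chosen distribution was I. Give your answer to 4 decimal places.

0.3740

Likelihoods f(7.3 | ·): I: 0.108696; II: 0.0628688; III: 0.119048.
Posterior ∝ prior × likelihood. Numerator for I: 0.333333·0.108696 = 0.0362319.
Normalizing constant: 0.333333·0.108696 + 0.333333·0.0628688 + 0.333333·0.119048 = 0.0968707.
P(I | observation) = 0.0362319 / 0.0968707 = 0.374023.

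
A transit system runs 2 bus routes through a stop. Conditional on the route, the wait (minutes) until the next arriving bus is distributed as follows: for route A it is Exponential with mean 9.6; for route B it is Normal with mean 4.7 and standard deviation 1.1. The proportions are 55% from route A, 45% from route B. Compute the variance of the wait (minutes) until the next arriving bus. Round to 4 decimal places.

57.1750

Per component, A: μ=9.6, E[X²]=184.32; B: μ=4.7, E[X²]=23.3.
E[X] = 0.55·9.6 + 0.45·4.7 = 7.395.
E[X²] = 0.55·184.32 + 0.45·23.3 = 111.861.
Var(X) = E[X²] − (E[X])² = 111.861 − 54.686 = 57.175.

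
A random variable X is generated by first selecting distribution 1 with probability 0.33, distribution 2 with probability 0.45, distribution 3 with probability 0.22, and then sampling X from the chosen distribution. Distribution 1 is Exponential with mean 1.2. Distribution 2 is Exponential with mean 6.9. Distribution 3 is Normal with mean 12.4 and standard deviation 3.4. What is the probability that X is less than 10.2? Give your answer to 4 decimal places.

0.7343

Conditional on each component, P(X < 10.2): 1: 0.999797; 2: 0.771966; 3: 0.258797.
By total probability, P(X < 10.2) = 0.33·0.999797 + 0.45·0.771966 + 0.22·0.258797 = 0.734253.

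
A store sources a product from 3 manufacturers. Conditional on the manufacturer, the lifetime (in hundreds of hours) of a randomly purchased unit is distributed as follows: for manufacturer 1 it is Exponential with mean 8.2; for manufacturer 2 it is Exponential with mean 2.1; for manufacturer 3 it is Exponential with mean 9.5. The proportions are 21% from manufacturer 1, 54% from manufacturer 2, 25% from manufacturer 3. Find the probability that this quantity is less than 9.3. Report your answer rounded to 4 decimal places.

Conditional on each manufacturer, P(X < 9.3): 1: 0.678303; 2: 0.988068; 3: 0.624294.
By total probability, P(X < 9.3) = 0.21·0.678303 + 0.54·0.988068 + 0.25·0.624294 = 0.832074.

0.8321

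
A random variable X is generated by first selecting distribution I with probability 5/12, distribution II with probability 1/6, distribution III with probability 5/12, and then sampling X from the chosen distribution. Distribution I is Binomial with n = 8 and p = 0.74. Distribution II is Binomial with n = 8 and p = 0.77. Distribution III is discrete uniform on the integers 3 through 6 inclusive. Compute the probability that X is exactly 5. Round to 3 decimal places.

Conditional on each component, P(X = 5): I: 0.218407; II: 0.184427; III: 0.25.
By total probability, P(X = 5) = 0.416667·0.218407 + 0.166667·0.184427 + 0.416667·0.25 = 0.225907.

0.226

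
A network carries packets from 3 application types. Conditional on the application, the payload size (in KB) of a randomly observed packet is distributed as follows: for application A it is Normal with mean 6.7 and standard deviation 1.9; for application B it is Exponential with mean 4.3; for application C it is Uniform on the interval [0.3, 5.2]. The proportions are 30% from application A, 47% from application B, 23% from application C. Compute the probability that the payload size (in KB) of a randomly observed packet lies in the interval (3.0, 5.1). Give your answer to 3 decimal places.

0.241

Conditional on each application, P(3.0 < X < 5.1): A: 0.174119; B: 0.192315; C: 0.428571.
By total probability, P(3.0 < X < 5.1) = 0.3·0.174119 + 0.47·0.192315 + 0.23·0.428571 = 0.241195.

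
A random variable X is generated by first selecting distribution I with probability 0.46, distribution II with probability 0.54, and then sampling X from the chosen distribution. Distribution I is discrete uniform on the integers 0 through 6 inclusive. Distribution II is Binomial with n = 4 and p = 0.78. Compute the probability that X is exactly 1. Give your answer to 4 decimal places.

0.0837

Conditional on each component, P(X = 1): I: 0.142857; II: 0.0332218.
By total probability, P(X = 1) = 0.46·0.142857 + 0.54·0.0332218 = 0.083654.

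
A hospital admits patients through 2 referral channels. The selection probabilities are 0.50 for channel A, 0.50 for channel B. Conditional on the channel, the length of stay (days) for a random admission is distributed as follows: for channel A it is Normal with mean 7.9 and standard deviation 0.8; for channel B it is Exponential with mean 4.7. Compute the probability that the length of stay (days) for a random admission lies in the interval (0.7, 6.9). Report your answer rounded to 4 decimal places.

0.3685

Conditional on each channel, P(0.7 < X < 6.9): A: 0.10565; B: 0.631258.
By total probability, P(0.7 < X < 6.9) = 0.5·0.10565 + 0.5·0.631258 = 0.368454.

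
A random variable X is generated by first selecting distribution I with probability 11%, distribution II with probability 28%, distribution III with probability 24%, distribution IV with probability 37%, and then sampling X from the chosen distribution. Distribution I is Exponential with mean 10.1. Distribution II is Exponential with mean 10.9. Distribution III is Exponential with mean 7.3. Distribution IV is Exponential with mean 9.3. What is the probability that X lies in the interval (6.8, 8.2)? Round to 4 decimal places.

0.0667

Conditional on each component, P(6.8 < X < 8.2): I: 0.0660174; II: 0.0645912; III: 0.0687508; IV: 0.0672694.
By total probability, P(6.8 < X < 8.2) = 0.11·0.0660174 + 0.28·0.0645912 + 0.24·0.0687508 + 0.37·0.0672694 = 0.0667373.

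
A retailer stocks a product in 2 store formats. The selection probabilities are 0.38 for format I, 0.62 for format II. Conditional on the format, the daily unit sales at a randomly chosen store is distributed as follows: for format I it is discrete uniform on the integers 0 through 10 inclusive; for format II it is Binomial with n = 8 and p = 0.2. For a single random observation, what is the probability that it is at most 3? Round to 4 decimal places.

Conditional on each format, P(X ≤ 3): I: 0.363636; II: 0.943718.
By total probability, P(X ≤ 3) = 0.38·0.363636 + 0.62·0.943718 = 0.723287.

0.7233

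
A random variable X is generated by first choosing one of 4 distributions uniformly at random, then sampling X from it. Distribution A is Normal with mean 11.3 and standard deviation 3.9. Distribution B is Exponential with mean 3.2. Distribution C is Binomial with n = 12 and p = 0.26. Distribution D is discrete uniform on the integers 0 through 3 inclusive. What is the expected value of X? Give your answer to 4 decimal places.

4.7800

Component means — A: 11.3; B: 3.2; C: 3.12; D: 1.5.
E[X] = 0.25·11.3 + 0.25·3.2 + 0.25·3.12 + 0.25·1.5 = 4.78.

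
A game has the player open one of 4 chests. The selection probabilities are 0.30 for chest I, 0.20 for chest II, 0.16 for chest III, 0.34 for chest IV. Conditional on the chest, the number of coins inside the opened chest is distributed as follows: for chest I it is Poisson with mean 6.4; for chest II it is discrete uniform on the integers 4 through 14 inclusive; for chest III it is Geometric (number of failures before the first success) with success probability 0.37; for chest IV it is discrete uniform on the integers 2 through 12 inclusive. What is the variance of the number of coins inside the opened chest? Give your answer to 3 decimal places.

13.060

Per component, I: μ=6.4, E[X²]=47.36; II: μ=9, E[X²]=91; III: μ=1.7027, E[X²]=7.5011; IV: μ=7, E[X²]=59.
E[X] = 0.3·6.4 + 0.2·9 + 0.16·1.7027 + 0.34·7 = 6.37243.
E[X²] = 0.3·47.36 + 0.2·91 + 0.16·7.5011 + 0.34·59 = 53.6682.
Var(X) = E[X²] − (E[X])² = 53.6682 − 40.6079 = 13.0603.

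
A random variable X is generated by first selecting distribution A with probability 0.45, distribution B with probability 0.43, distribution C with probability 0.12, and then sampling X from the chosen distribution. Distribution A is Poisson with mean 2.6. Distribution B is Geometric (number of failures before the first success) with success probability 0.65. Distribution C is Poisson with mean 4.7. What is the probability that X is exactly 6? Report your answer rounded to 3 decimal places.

Conditional on each component, P(X = 6): A: 0.0318671; B: 0.00119487; C: 0.136167.
By total probability, P(X = 6) = 0.45·0.0318671 + 0.43·0.00119487 + 0.12·0.136167 = 0.031194.

0.031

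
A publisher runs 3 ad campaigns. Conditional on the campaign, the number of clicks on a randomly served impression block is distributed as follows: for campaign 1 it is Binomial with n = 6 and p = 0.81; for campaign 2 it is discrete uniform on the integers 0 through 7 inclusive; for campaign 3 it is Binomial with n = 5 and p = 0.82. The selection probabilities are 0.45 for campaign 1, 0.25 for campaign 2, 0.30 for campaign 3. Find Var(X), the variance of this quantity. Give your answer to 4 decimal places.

2.2625

Per component, 1: μ=4.86, E[X²]=24.543; 2: μ=3.5, E[X²]=17.5; 3: μ=4.1, E[X²]=17.548.
E[X] = 0.45·4.86 + 0.25·3.5 + 0.3·4.1 = 4.292.
E[X²] = 0.45·24.543 + 0.25·17.5 + 0.3·17.548 = 20.6837.
Var(X) = E[X²] − (E[X])² = 20.6837 − 18.4213 = 2.26249.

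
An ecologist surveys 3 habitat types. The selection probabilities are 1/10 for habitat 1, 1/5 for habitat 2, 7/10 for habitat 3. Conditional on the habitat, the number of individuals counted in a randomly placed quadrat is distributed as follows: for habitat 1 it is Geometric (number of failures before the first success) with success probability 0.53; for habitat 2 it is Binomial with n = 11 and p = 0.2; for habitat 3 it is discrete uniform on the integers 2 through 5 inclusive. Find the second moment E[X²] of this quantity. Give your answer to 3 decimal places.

11.016

For each component E[X²] = Var + (mean)², giving 1: 2.45959; 2: 6.6; 3: 13.5.
Overall E[X²] = 0.1·2.45959 + 0.2·6.6 + 0.7·13.5 = 11.016.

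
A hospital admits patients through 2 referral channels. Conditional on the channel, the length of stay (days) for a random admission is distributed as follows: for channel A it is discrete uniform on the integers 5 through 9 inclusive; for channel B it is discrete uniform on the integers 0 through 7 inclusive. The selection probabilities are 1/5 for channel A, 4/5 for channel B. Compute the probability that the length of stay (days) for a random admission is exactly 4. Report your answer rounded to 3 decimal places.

0.100

Conditional on each channel, P(X = 4): A: 0; B: 0.125.
By total probability, P(X = 4) = 0.2·0 + 0.8·0.125 = 0.1.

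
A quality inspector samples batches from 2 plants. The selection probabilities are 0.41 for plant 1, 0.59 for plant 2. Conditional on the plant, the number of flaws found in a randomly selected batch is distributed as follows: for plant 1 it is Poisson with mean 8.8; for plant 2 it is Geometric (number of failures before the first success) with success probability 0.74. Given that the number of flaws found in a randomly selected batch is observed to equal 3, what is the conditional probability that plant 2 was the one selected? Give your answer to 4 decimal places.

0.5223

Likelihoods P(X=3 | ·): 1: 0.0171201; 2: 0.0130062.
Posterior ∝ prior × likelihood. Numerator for 2: 0.59·0.0130062 = 0.00767368.
Normalizing constant: 0.41·0.0171201 + 0.59·0.0130062 = 0.0146929.
P(2 | observation) = 0.00767368 / 0.0146929 = 0.522271.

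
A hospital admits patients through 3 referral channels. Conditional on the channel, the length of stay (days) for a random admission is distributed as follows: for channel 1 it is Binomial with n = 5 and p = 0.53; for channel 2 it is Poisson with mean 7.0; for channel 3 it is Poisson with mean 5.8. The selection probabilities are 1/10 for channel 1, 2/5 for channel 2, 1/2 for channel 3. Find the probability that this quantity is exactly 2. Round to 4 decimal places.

Conditional on each channel, P(X = 2): 1: 0.291639; 2: 0.0223411; 3: 0.0509235.
By total probability, P(X = 2) = 0.1·0.291639 + 0.4·0.0223411 + 0.5·0.0509235 = 0.0635621.

0.0636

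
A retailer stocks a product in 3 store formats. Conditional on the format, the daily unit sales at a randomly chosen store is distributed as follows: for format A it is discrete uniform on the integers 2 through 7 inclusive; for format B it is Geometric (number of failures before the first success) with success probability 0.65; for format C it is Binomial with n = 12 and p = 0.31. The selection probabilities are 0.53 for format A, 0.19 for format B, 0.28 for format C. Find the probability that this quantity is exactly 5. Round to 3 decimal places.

0.136

Conditional on each format, P(X = 5): A: 0.166667; B: 0.00341392; C: 0.168841.
By total probability, P(X = 5) = 0.53·0.166667 + 0.19·0.00341392 + 0.28·0.168841 = 0.136257.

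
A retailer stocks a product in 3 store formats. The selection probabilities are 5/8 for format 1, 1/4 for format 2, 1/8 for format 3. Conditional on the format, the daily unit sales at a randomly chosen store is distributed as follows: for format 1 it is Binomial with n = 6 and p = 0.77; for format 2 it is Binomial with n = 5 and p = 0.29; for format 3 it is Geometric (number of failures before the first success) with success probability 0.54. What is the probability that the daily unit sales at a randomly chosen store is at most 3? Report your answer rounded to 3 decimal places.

Conditional on each format, P(X ≤ 3): 1: 0.139102; 2: 0.97284; 3: 0.955225.
By total probability, P(X ≤ 3) = 0.625·0.139102 + 0.25·0.97284 + 0.125·0.955225 = 0.449552.

0.450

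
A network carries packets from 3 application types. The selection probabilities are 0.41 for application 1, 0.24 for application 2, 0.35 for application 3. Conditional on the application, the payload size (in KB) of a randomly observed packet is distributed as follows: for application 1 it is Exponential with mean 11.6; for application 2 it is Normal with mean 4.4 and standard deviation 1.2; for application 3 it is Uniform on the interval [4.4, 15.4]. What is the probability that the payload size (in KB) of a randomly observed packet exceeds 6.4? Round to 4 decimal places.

0.5340

Conditional on each application, P(X > 6.4): 1: 0.575956; 2: 0.0477904; 3: 0.818182.
By total probability, P(X > 6.4) = 0.41·0.575956 + 0.24·0.0477904 + 0.35·0.818182 = 0.533975.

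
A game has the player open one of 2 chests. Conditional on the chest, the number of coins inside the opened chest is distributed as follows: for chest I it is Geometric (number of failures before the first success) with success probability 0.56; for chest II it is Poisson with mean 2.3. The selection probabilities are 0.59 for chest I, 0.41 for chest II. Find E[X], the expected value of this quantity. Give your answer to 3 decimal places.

Component means — I: 0.785714; II: 2.3.
E[X] = 0.59·0.785714 + 0.41·2.3 = 1.40657.

1.407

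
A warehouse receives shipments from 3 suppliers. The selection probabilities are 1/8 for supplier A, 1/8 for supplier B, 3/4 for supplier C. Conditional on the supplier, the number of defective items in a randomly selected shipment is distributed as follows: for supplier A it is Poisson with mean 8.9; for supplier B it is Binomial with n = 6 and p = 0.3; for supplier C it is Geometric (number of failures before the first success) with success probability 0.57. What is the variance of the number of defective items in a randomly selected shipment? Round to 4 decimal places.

Per component, A: μ=8.9, E[X²]=88.11; B: μ=1.8, E[X²]=4.5; C: μ=0.754386, E[X²]=1.89258.
E[X] = 0.125·8.9 + 0.125·1.8 + 0.75·0.754386 = 1.90329.
E[X²] = 0.125·88.11 + 0.125·4.5 + 0.75·1.89258 = 12.9957.
Var(X) = E[X²] − (E[X])² = 12.9957 − 3.62251 = 9.37318.

9.3732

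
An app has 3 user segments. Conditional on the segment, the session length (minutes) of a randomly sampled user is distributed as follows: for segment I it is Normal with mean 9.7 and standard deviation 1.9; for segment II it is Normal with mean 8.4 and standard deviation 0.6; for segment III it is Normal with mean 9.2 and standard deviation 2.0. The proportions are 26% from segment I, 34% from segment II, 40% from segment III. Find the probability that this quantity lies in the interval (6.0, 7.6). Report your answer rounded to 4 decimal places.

Conditional on each segment, P(6.0 < X < 7.6): I: 0.108777; II: 0.0911795; III: 0.157056.
By total probability, P(6.0 < X < 7.6) = 0.26·0.108777 + 0.34·0.0911795 + 0.4·0.157056 = 0.122106.

0.1221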